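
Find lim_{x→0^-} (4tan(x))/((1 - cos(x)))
Both numerator and denominator → 0 as x → 0^-; this is a 0/0 indeterminate form.
Expand each to leading order near x = 0: numerator ~ 4·x, denominator ~ x^2/2.
The limit of the ratio is -∞.

Final answer: -∞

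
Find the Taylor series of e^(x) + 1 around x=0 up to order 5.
x^5/120 + x^4/24 + x^3/6 + x^2/2 + x + 2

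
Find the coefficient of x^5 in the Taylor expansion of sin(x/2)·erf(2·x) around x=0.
Expand to order 5: sin(x/2)·erf(2·x) = -11·x^4/(4·√(π)) + 2·x^2/√(π) + O(x^6).
The coefficient of x^5 is 0.

Final answer: 0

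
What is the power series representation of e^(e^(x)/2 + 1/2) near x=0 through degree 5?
257·e·x^5/3840 + 49·e·x^4/384 + 11·e·x^3/48 + 3·e·x^2/8 + e·x/2 + e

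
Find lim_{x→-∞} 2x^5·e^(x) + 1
The product is a 0·∞ indeterminate form at x → -∞.
Rewrite the product as 2x^5 / e^(-x) (an ∞/∞ form) and apply L'Hôpital, or use the standard hierarchy e^(|x|) ≫ |x^5| as x → -∞.
The indeterminate product → 0, so the limit = 1.

Final answer: 1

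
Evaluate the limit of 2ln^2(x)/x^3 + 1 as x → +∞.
The quotient is an ∞/∞ indeterminate form as x → +∞.
The polynomial denominator x^3 dominates the logarithmic numerator (any positive power of x ≫ ln^2(x) as x → ∞), so the quotient → 0.
Adding the constant: 0 + 1 = 1. Limit = 1.

Final answer: 1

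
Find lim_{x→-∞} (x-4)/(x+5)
Evaluate the dominant behaviour as x → -∞; each term tends to a finite value or vanishes.
Limit = 1.

Final answer: 1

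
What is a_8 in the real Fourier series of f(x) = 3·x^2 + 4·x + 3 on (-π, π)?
a_8 = (1/π) ∫_{-π}^{π} f(x)·cos(8x) dx.
Evaluate the integral (use parity and integration by parts as needed): a_8 = 3/16.

Final answer: 3/16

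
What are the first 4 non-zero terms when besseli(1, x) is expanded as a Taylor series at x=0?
x^7/18432 + x^5/384 + x^3/16 + x/2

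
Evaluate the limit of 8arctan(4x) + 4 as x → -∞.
Evaluate the dominant behaviour as x → -∞; each term tends to a finite value or vanishes.
Limit = 4 - 4·π.

Final answer: 4 - 4·π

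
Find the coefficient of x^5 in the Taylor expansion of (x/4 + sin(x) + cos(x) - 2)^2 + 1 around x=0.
61/240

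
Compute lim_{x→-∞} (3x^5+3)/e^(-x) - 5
The quotient is an ∞/∞ indeterminate form as x → -∞.
Compare growth rates of the dominant terms (exponentials ≫ polynomials ≫ logarithms), or apply L'Hôpital's rule; the quotient → 0.
Adding the constant: 0 - 5 = -5. Limit = -5.

Final answer: -5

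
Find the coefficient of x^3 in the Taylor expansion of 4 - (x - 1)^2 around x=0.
Expand to order 3: 4 - (x - 1)^2 = -x^2 + 2·x + 3 + O(x^4).
The coefficient of x^3 is 0.

Final answer: 0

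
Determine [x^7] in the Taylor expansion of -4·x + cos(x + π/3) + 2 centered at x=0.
Expand to order 7: -4·x + cos(x + π/3) + 2 = √(3)·x^7/10080 - x^6/1440 - √(3)·x^5/240 + x^4/48 + √(3)·x^3/12 - x^2/4 + x·(-4 - √(3)/2) + 5/2 + O(x^8).
The coefficient of x^7 is √(3)/10080.

Final answer: √(3)/10080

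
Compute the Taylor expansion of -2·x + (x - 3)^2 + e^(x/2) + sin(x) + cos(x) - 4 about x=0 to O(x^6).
11·x^5/1280 + 17·x^4/384 - 7·x^3/48 + 5·x^2/8 - 13·x/2 + 7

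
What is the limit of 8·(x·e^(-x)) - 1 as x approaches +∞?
Evaluate the dominant behaviour as x → +∞; each term tends to a finite value or vanishes.
Limit = -1.

Final answer: -1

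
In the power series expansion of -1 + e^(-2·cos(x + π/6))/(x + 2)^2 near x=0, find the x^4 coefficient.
Expand to order 4: -1 + e^(-2·cos(x + π/6))/(x + 2)^2 = x^4·(√(3)·e^(-√(3))/48 + 7·e^(-√(3))/64) - x^3·e^(-√(3))/16 + x^2·(e^(-√(3))/16 + √(3)·e^(-√(3))/8) - 1 + e^(-√(3))/4 + O(x^5).
The coefficient of x^4 is √(3)·e^(-√(3))/48 + 7·e^(-√(3))/64.

Final answer: √(3)·e^(-√(3))/48 + 7·e^(-√(3))/64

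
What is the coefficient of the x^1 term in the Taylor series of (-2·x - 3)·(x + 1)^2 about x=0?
Expand to order 1: (-2·x - 3)·(x + 1)^2 = -8·x - 3 + O(x^2).
The coefficient of x^1 is -8.

Final answer: -8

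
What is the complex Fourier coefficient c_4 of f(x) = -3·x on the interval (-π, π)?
Compute the real Fourier coefficients first: a_4 = 0, b_4 = 3/2.
Then c_4 = (a_4 − i·b_4)/2 = -3·i/4.

Final answer: -3·i/4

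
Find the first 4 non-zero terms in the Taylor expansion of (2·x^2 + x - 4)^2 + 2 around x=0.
4·x^3 - 15·x^2 - 8·x + 18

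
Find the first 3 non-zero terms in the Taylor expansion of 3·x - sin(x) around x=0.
-x^5/120 + x^3/6 + 2·x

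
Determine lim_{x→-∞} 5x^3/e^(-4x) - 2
The quotient is an ∞/∞ indeterminate form as x → -∞.
Compare growth rates of the dominant terms (exponentials ≫ polynomials ≫ logarithms), or apply L'Hôpital's rule; the quotient → 0.
Adding the constant: 0 - 2 = -2. Limit = -2.

Final answer: -2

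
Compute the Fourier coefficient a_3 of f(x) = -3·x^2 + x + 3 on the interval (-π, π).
a_3 = (1/π) ∫_{-π}^{π} f(x)·cos(3x) dx.
Evaluate the integral (use parity and integration by parts as needed): a_3 = 4/3.

Final answer: 4/3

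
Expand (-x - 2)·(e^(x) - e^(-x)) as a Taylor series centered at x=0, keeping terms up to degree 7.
-x^7/1260 - x^6/60 - x^5/30 - x^4/3 - 2·x^3/3 - 2·x^2 - 4·x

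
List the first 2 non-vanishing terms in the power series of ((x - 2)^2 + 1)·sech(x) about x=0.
5 - 4·x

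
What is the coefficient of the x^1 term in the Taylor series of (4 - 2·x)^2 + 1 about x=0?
Expand to order 1: (4 - 2·x)^2 + 1 = 17 - 16·x + O(x^2).
The coefficient of x^1 is -16.

Final answer: -16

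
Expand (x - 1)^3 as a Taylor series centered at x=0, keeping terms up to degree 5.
x^3 - 3·x^2 + 3·x - 1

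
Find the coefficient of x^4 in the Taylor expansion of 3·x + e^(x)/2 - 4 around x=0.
Expand to order 4: 3·x + e^(x)/2 - 4 = x^4/48 + x^3/12 + x^2/4 + 7·x/2 - 7/2 + O(x^5).
The coefficient of x^4 is 1/48.

Final answer: 1/48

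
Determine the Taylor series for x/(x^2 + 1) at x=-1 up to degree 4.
-1/2 + (x + 1)^2/4 + (x + 1)^3/4 + (x + 1)^4/8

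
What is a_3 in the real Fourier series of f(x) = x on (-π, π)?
a_3 = (1/π) ∫_{-π}^{π} f(x)·cos(3x) dx.
Evaluate the integral (use parity and integration by parts as needed): a_3 = 0.

Final answer: 0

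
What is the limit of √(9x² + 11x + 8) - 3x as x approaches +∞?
As x → +∞: multiply by the conjugate to get (11x+8)/(√(9x²+11x+8)+3x); the denominator ~ 6x, so the limit is 11/6.
Limit = 11/6.

Final answer: 11/6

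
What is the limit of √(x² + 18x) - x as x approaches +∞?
This is an ∞ − ∞ indeterminate form.
Multiply and divide by the conjugate √(x²+18x) + x; the x² terms cancel, leaving (18x)/(√(x²+18x)+x) → 18/2 = 9.
Limit = 9.

Final answer: 9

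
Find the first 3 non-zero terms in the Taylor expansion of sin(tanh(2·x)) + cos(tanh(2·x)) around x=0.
-2·x^2 + 2·x + 1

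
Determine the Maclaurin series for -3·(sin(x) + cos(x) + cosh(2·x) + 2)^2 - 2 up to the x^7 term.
19·x^7/168 - 1033·x^6/120 - 59·x^5/20 - 91·x^4/4 - 5·x^3 - 39·x^2 - 24·x - 50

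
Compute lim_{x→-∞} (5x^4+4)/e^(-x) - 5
The quotient is an ∞/∞ indeterminate form as x → -∞.
Compare growth rates of the dominant terms (exponentials ≫ polynomials ≫ logarithms), or apply L'Hôpital's rule; the quotient → 0.
Adding the constant: 0 - 5 = -5. Limit = -5.

Final answer: -5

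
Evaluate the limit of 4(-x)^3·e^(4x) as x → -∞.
This is a 0·∞ indeterminate form at x → -∞.
Rewrite the product as 4(-x)^3 / e^(-4x) (an ∞/∞ form) and apply L'Hôpital, or use the standard hierarchy e^(4|x|) ≫ |(-x)^3| as x → -∞.
The indeterminate product → 0, so the limit = 0.

Final answer: 0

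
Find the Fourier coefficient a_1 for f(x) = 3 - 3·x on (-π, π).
a_1 = (1/π) ∫_{-π}^{π} f(x)·cos(1x) dx.
Evaluate the integral (use parity and integration by parts as needed): a_1 = 0.

Final answer: 0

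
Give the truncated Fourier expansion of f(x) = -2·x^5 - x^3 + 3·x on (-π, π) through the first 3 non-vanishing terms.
(-462 - 4·π^4 + 78·π^2)·sin(x) + (-9·π^2 + 21/2 + 2·π^4)·sin(2·x) + (-4·π^4/3 + 38/81 + 62·π^2/27)·sin(3·x)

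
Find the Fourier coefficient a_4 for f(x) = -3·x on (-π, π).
a_4 = (1/π) ∫_{-π}^{π} f(x)·cos(4x) dx.
Evaluate the integral (use parity and integration by parts as needed): a_4 = 0.

Final answer: 0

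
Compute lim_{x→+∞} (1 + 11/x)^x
As x → +∞: this is the defining limit (1 + 11/x)^x → e^11.
Limit = e^(11).

Final answer: e^(11)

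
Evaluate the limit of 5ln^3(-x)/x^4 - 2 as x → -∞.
The quotient is an ∞/∞ indeterminate form as x → -∞.
Compare growth rates of the dominant terms (exponentials ≫ polynomials ≫ logarithms), or apply L'Hôpital's rule; the quotient → 0.
Adding the constant: 0 - 2 = -2. Limit = -2.

Final answer: -2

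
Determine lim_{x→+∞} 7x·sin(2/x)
As x → +∞: let u = 2/x → 0⁺; then 7·x·sin(2/x) = 7·2·sin(u)/u → 7·2·1 = 14.
Limit = 14.

Final answer: 14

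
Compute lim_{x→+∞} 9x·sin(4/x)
As x → +∞: let u = 4/x → 0⁺; then 9·x·sin(4/x) = 9·4·sin(u)/u → 9·4·1 = 36.
Limit = 36.

Final answer: 36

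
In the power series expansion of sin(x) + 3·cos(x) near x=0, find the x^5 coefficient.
Expand to order 5: sin(x) + 3·cos(x) = x^5/120 + x^4/8 - x^3/6 - 3·x^2/2 + x + 3 + O(x^6).
The coefficient of x^5 is 1/120.

Final answer: 1/120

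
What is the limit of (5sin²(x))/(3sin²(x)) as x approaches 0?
Both numerator and denominator → 0 as x → 0; this is a 0/0 indeterminate form.
Expand each to leading order near x = 0: numerator ~ 5·x^2, denominator ~ 3·x^2.
The limit of the ratio is 5/3.

Final answer: 5/3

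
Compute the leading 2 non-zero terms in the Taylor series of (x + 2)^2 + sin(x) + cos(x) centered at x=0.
5·x + 5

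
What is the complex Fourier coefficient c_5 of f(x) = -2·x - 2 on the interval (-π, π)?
Compute the real Fourier coefficients first: a_5 = 0, b_5 = -4/5.
Then c_5 = (a_5 − i·b_5)/2 = 2·i/5.

Final answer: 2·i/5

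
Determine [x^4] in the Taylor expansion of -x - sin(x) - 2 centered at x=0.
Expand to order 4: -x - sin(x) - 2 = x^3/6 - 2·x - 2 + O(x^5).
The coefficient of x^4 is 0.

Final answer: 0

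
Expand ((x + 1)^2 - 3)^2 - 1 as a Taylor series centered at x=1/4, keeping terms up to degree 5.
273/256 - 115·(x - 1/4)/16 + 27·(x - 1/4)^2/8 + 5·(x - 1/4)^3 + (x - 1/4)^4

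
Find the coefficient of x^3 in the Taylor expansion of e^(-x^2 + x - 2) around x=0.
Expand to order 3: e^(-x^2 + x - 2) = -5·x^3·e^(-2)/6 - x^2·e^(-2)/2 + x·e^(-2) + e^(-2) + O(x^4).
The coefficient of x^3 is -5·e^(-2)/6.

Final answer: -5·e^(-2)/6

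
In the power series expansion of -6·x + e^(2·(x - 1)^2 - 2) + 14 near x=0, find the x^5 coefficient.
Expand to order 5: -6·x + e^(2·(x - 1)^2 - 2) + 14 = -568·x^5/15 + 86·x^4/3 - 56·x^3/3 + 10·x^2 - 10·x + 15 + O(x^6).
The coefficient of x^5 is -568/15.

Final answer: -568/15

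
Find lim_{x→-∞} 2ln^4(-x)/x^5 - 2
The quotient is an ∞/∞ indeterminate form as x → -∞.
Compare growth rates of the dominant terms (exponentials ≫ polynomials ≫ logarithms), or apply L'Hôpital's rule; the quotient → 0.
Adding the constant: 0 - 2 = -2. Limit = -2.

Final answer: -2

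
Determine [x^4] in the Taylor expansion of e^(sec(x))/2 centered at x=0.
Expand to order 4: e^(sec(x))/2 = e·x^4/6 + e·x^2/4 + e/2 + O(x^5).
The coefficient of x^4 is e/6.

Final answer: e/6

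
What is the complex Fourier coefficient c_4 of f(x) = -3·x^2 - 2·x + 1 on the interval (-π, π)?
Compute the real Fourier coefficients first: a_4 = -3/4, b_4 = 1.
Then c_4 = (a_4 − i·b_4)/2 = -3/8 - i/2.

Final answer: -3/8 - i/2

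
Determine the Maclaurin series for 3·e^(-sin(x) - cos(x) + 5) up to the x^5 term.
-x^5·e^(4)/20 + 5·x^4·e^(4)/8 - 3·x^3·e^(4)/2 + 3·x^2·e^(4) - 3·x·e^(4) + 3·e^(4)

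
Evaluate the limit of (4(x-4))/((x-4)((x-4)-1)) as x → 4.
Both numerator and denominator → 0 as x → 4; this is a 0/0 indeterminate form.
Expand each to leading order near x = 4: numerator ~ 4·(x - 4), denominator ~ -(x - 4).
The limit of the ratio is -4.

Final answer: -4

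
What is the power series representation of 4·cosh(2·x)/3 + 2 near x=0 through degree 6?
16·x^6/135 + 8·x^4/9 + 8·x^2/3 + 10/3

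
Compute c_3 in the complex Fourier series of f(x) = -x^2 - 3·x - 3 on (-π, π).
Compute the real Fourier coefficients first: a_3 = 4/9, b_3 = -2.
Then c_3 = (a_3 − i·b_3)/2 = 2/9 + i.

Final answer: 2/9 + i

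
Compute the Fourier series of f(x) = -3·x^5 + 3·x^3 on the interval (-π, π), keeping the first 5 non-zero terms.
(-756 - 6·π^4 + 126·π^2)·sin(x) + (-18·π^2 + 27 + 3·π^4)·sin(2·x) + (-2·π^4 - 116/27 + 58·π^2/9)·sin(3·x) + (-27·π^2/8 + 81/64 + 3·π^4/2)·sin(4·x) + (-6·π^4/5 - 324/625 + 54·π^2/25)·sin(5·x)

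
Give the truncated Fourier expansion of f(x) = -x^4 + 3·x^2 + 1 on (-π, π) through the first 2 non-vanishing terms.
(-60 + 8·π^2)·cos(x) - π^4/5 + 1 + π^2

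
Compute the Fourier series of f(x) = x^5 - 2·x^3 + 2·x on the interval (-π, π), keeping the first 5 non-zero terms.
(-44·π^2 + 2·π^4 + 268)·sin(x) + (-π^4 - 25/2 + 7·π^2)·sin(2·x) + (-76·π^2/27 + 260/81 + 2·π^4/3)·sin(3·x) + (-π^4/2 - 103/64 + 13·π^2/8)·sin(4·x) + (-28·π^2/25 + 668/625 + 2·π^4/5)·sin(5·x)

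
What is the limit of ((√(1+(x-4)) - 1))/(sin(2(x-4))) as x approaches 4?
Both numerator and denominator → 0 as x → 4; this is a 0/0 indeterminate form.
Expand each to leading order near x = 4: numerator ~ (x - 4)/2, denominator ~ 2·(x - 4).
The limit of the ratio is 1/4.

Final answer: 1/4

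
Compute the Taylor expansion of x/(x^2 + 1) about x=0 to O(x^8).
-x^7 + x^5 - x^3 + x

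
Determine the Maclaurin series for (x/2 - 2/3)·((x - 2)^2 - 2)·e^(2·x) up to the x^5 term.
-7·x^5/15 - x^4/3 + 13·x^3/18 + 2·x^2 + x - 4/3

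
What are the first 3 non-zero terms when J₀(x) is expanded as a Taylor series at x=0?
x^4/64 - x^2/4 + 1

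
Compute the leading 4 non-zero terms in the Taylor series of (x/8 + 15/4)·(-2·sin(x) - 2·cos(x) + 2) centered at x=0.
-13·x^4/48 + 11·x^3/8 + 7·x^2/2 - 15·x/2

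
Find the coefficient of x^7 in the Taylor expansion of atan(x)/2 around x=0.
Expand to order 7: atan(x)/2 = -x^7/14 + x^5/10 - x^3/6 + x/2 + O(x^8).
The coefficient of x^7 is -1/14.

Final answer: -1/14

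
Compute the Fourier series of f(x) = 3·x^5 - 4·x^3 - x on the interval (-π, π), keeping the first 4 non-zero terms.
(-128·π^2 + 6·π^4 + 766)·sin(x) + (-3·π^4 - 55/2 + 19·π^2)·sin(2·x) + (-64·π^2/9 + 110/27 + 2·π^4)·sin(3·x) + (-3·π^4/2 - 61/64 + 31·π^2/8)·sin(4·x)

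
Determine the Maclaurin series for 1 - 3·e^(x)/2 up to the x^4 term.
-x^4/16 - x^3/4 - 3·x^2/4 - 3·x/2 - 1/2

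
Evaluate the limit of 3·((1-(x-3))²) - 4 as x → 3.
Direct substitution at x = 3 gives -1.

Final answer: -1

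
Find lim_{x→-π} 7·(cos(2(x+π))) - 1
Direct substitution at x = -π gives 6.

Final answer: 6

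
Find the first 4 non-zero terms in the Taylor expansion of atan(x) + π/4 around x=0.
x^5/5 - x^3/3 + x + π/4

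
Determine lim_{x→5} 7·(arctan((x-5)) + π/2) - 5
Direct substitution at x = 5 gives -5 + 7·π/2.

Final answer: -5 + 7·π/2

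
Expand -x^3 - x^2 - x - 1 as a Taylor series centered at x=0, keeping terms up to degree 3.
-x^3 - x^2 - x - 1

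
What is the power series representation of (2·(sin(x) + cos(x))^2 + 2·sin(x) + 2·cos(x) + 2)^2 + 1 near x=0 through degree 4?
-34·x^4 - 48·x^3 + 24·x^2 + 72·x + 37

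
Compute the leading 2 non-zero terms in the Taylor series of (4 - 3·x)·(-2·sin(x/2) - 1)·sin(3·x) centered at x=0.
-3·x^2 - 12·x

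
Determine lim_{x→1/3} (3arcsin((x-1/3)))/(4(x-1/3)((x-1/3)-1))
Both numerator and denominator → 0 as x → 1/3; this is a 0/0 indeterminate form.
Expand each to leading order near x = 1/3: numerator ~ 3·(x - 1/3), denominator ~ -4·(x - 1/3).
The limit of the ratio is -3/4.

Final answer: -3/4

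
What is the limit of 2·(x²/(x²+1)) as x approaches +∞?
Evaluate the dominant behaviour as x → +∞; each term tends to a finite value or vanishes.
Limit = 2.

Final answer: 2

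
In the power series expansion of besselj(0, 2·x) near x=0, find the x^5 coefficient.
Expand to order 5: besselj(0, 2·x) = x^4/4 - x^2 + 1 + O(x^6).
The coefficient of x^5 is 0.

Final answer: 0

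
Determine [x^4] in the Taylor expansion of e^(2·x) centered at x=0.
Expand to order 4: e^(2·x) = 2·x^4/3 + 4·x^3/3 + 2·x^2 + 2·x + 1 + O(x^5).
The coefficient of x^4 is 2/3.

Final answer: 2/3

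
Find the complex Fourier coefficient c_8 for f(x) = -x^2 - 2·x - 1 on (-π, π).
Compute the real Fourier coefficients first: a_8 = -1/16, b_8 = 1/2.
Then c_8 = (a_8 − i·b_8)/2 = -1/32 - i/4.

Final answer: -1/32 - i/4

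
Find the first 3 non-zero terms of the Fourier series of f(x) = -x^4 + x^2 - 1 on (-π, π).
(-52 + 8·π^2)·cos(x) + (4 - 2·π^2)·cos(2·x) - π^4/5 - 1 + π^2/3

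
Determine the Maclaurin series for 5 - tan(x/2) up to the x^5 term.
-x^5/240 - x^3/24 - x/2 + 5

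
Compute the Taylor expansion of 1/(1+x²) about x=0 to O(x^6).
x^4 - x^2 + 1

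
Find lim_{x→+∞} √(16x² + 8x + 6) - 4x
As x → +∞: multiply by the conjugate to get (8x+6)/(√(16x²+8x+6)+4x); the denominator ~ 8x, so the limit is 8/8 = 1.
Limit = 1.

Final answer: 1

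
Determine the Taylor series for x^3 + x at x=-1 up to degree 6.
-2 + 4·(x + 1) - 3·(x + 1)^2 + (x + 1)^3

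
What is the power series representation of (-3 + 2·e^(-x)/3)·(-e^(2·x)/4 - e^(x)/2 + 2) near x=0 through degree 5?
x^5/5 + 11·x^4/18 + x^3 + 17·x^2/6 + 3·x/2 - 35/12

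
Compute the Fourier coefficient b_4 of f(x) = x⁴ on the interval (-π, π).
b_4 = (1/π) ∫_{-π}^{π} f(x)·sin(4x) dx.
Evaluate the integral (use parity and integration by parts as needed): b_4 = 0.

Final answer: 0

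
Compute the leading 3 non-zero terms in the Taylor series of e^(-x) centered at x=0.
x^2/2 - x + 1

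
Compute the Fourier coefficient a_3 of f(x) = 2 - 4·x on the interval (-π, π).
a_3 = (1/π) ∫_{-π}^{π} f(x)·cos(3x) dx.
Evaluate the integral (use parity and integration by parts as needed): a_3 = 0.

Final answer: 0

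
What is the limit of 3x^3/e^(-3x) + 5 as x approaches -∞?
The quotient is an ∞/∞ indeterminate form as x → -∞.
Compare growth rates of the dominant terms (exponentials ≫ polynomials ≫ logarithms), or apply L'Hôpital's rule; the quotient → 0.
Adding the constant: 0 + 5 = 5. Limit = 5.

Final answer: 5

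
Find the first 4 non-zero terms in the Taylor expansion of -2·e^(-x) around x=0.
x^3/3 - x^2 + 2·x - 2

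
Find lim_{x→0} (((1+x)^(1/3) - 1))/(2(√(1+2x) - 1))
Both numerator and denominator → 0 as x → 0; this is a 0/0 indeterminate form.
Expand each to leading order near x = 0: numerator ~ x/3, denominator ~ 2·x.
The limit of the ratio is 1/6.

Final answer: 1/6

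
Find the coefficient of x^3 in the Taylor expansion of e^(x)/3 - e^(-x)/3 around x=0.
Expand to order 3: e^(x)/3 - e^(-x)/3 = x^3/9 + 2·x/3 + O(x^4).
The coefficient of x^3 is 1/9.

Final answer: 1/9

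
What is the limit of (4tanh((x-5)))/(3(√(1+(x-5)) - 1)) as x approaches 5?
Both numerator and denominator → 0 as x → 5; this is a 0/0 indeterminate form.
Expand each to leading order near x = 5: numerator ~ 4·(x - 5), denominator ~ 3·(x - 5)/2.
The limit of the ratio is 8/3.

Final answer: 8/3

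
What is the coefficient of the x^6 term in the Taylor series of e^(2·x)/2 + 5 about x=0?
Expand to order 6: e^(2·x)/2 + 5 = 2·x^6/45 + 2·x^5/15 + x^4/3 + 2·x^3/3 + x^2 + x + 11/2 + O(x^7).
The coefficient of x^6 is 2/45.

Final answer: 2/45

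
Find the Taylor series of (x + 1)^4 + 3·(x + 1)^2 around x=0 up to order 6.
x^4 + 4·x^3 + 9·x^2 + 10·x + 4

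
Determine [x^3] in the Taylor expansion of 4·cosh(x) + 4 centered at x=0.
Expand to order 3: 4·cosh(x) + 4 = 2·x^2 + 8 + O(x^4).
The coefficient of x^3 is 0.

Final answer: 0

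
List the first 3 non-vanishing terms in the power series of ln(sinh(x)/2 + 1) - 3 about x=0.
-x^2/8 + x/2 - 3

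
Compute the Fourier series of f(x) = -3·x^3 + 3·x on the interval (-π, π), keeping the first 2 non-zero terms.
(42 - 6·π^2)·sin(x) + (-15/2 + 3·π^2)·sin(2·x)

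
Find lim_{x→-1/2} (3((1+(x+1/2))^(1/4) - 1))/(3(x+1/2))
Both numerator and denominator → 0 as x → -1/2; this is a 0/0 indeterminate form.
Expand each to leading order near x = -1/2: numerator ~ 3·(x + 1/2)/4, denominator ~ 3·(x + 1/2).
The limit of the ratio is 1/4.

Final answer: 1/4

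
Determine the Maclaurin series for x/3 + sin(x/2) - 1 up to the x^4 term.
-x^3/48 + 5·x/6 - 1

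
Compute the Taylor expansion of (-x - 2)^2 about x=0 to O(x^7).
x^2 + 4·x + 4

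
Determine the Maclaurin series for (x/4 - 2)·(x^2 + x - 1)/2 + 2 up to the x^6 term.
x^3/8 - 7·x^2/8 - 9·x/8 + 3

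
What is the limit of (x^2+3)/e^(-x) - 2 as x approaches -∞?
The quotient is an ∞/∞ indeterminate form as x → -∞.
Compare growth rates of the dominant terms (exponentials ≫ polynomials ≫ logarithms), or apply L'Hôpital's rule; the quotient → 0.
Adding the constant: 0 - 2 = -2. Limit = -2.

Final answer: -2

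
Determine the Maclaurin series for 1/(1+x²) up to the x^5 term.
x^4 - x^2 + 1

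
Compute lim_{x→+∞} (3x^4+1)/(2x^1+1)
This is an ∞/∞ indeterminate form as x → +∞.
Divide numerator and denominator by x^4 and let the lower-order terms vanish; the numerator's degree 4 exceeds the denominator's degree 1, so the quotient diverges.
Limit = ∞.

Final answer: ∞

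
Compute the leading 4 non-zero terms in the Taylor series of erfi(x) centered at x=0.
x^7/(21·√(π)) + x^5/(5·√(π)) + 2·x^3/(3·√(π)) + 2·x/√(π)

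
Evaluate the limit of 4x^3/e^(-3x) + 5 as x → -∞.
The quotient is an ∞/∞ indeterminate form as x → -∞.
Compare growth rates of the dominant terms (exponentials ≫ polynomials ≫ logarithms), or apply L'Hôpital's rule; the quotient → 0.
Adding the constant: 0 + 5 = 5. Limit = 5.

Final answer: 5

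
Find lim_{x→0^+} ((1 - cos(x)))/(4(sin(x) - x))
Both numerator and denominator → 0 as x → 0^+; this is a 0/0 indeterminate form.
Expand each to leading order near x = 0: numerator ~ x^2/2, denominator ~ -2·x^3/3.
The limit of the ratio is -∞.

Final answer: -∞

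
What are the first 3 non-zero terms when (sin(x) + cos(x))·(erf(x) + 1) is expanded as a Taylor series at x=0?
x^2·(-1/2 + 2/√(π)) + x·(1 + 2/√(π)) + 1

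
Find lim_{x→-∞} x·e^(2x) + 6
The product is a 0·∞ indeterminate form at x → -∞.
Rewrite the product as x / e^(-2x) (an ∞/∞ form) and apply L'Hôpital, or use the standard hierarchy e^(2|x|) ≫ |x| as x → -∞.
The indeterminate product → 0, so the limit = 6.

Final answer: 6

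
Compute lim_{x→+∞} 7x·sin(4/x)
As x → +∞: let u = 4/x → 0⁺; then 7·x·sin(4/x) = 7·4·sin(u)/u → 7·4·1 = 28.
Limit = 28.

Final answer: 28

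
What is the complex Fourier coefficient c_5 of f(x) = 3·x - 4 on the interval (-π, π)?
Compute the real Fourier coefficients first: a_5 = 0, b_5 = 6/5.
Then c_5 = (a_5 − i·b_5)/2 = -3·i/5.

Final answer: -3·i/5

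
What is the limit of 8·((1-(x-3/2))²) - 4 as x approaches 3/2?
Direct substitution at x = 3/2 gives 4.

Final answer: 4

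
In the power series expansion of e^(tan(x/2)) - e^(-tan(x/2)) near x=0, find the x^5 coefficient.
37/1920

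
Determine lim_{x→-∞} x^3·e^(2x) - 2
The product is a 0·∞ indeterminate form at x → -∞.
Rewrite the product as x^3 / e^(-2x) (an ∞/∞ form) and apply L'Hôpital, or use the standard hierarchy e^(2|x|) ≫ |x^3| as x → -∞.
The indeterminate product → 0, so the limit = -2.

Final answer: -2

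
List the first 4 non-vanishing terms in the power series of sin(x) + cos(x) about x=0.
-x^3/6 - x^2/2 + x + 1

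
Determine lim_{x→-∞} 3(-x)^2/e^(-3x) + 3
The quotient is an ∞/∞ indeterminate form as x → -∞.
Compare growth rates of the dominant terms (exponentials ≫ polynomials ≫ logarithms), or apply L'Hôpital's rule; the quotient → 0.
Adding the constant: 0 + 3 = 3. Limit = 3.

Final answer: 3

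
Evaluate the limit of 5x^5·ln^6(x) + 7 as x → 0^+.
The product is a 0·∞ indeterminate form at x → 0⁺.
Rewrite the product as 5·ln^6(x) / x^(-5) and apply L'Hôpital, or use the standard hierarchy x^(-5) ≫ |ln x|^6 as x → 0⁺.
The indeterminate product → 0, so the limit = 7.

Final answer: 7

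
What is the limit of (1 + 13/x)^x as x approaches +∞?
As x → +∞: this is the defining limit (1 + 13/x)^x → e^13.
Limit = e^(13).

Final answer: e^(13)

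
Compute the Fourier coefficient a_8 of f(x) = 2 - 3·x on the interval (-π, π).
a_8 = (1/π) ∫_{-π}^{π} f(x)·cos(8x) dx.
Evaluate the integral (use parity and integration by parts as needed): a_8 = 0.

Final answer: 0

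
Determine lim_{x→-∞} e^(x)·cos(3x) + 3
Evaluate the dominant behaviour as x → -∞; each term tends to a finite value or vanishes.
Limit = 3.

Final answer: 3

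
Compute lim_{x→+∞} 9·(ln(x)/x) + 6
Evaluate the dominant behaviour as x → +∞; each term tends to a finite value or vanishes.
Limit = 6.

Final answer: 6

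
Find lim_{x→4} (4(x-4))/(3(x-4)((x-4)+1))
Both numerator and denominator → 0 as x → 4; this is a 0/0 indeterminate form.
Expand each to leading order near x = 4: numerator ~ 4·(x - 4), denominator ~ 3·(x - 4).
The limit of the ratio is 4/3.

Final answer: 4/3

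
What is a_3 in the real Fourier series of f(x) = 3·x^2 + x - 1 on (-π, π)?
a_3 = (1/π) ∫_{-π}^{π} f(x)·cos(3x) dx.
Evaluate the integral (use parity and integration by parts as needed): a_3 = -4/3.

Final answer: -4/3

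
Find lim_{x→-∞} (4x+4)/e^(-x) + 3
The quotient is an ∞/∞ indeterminate form as x → -∞.
Compare growth rates of the dominant terms (exponentials ≫ polynomials ≫ logarithms), or apply L'Hôpital's rule; the quotient → 0.
Adding the constant: 0 + 3 = 3. Limit = 3.

Final answer: 3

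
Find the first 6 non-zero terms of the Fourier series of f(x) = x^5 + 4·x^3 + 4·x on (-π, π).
(-32·π^2 + 2·π^4 + 200)·sin(x) + (-π^4 - 11/2 + π^2)·sin(2·x) + (152/81 + 32·π^2/27 + 2·π^4/3)·sin(3·x) + (-π^4/2 - 11·π^2/8 - 95/64)·sin(4·x) + (808/625 + 32·π^2/25 + 2·π^4/5)·sin(5·x) + (-π^4/3 - 31·π^2/27 - 185/162)·sin(6·x)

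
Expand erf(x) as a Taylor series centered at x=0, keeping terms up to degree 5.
x^5/(5·√(π)) - 2·x^3/(3·√(π)) + 2·x/√(π)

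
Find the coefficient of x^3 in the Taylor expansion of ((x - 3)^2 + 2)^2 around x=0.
Expand to order 3: ((x - 3)^2 + 2)^2 = -12·x^3 + 58·x^2 - 132·x + 121 + O(x^4).
The coefficient of x^3 is -12.

Final answer: -12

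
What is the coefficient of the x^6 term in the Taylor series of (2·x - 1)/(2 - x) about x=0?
Expand to order 6: (2·x - 1)/(2 - x) = 3·x^6/128 + 3·x^5/64 + 3·x^4/32 + 3·x^3/16 + 3·x^2/8 + 3·x/4 - 1/2 + O(x^7).
The coefficient of x^6 is 3/128.

Final answer: 3/128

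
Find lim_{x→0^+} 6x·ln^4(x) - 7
The product is a 0·∞ indeterminate form at x → 0⁺.
Rewrite the product as 6·ln^4(x) / x^(-1) and apply L'Hôpital, or use the standard hierarchy x^(-1) ≫ |ln x|^4 as x → 0⁺.
The indeterminate product → 0, so the limit = -7.

Final answer: -7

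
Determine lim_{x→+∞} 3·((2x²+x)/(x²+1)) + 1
Evaluate the dominant behaviour as x → +∞; each term tends to a finite value or vanishes.
Limit = 7.

Final answer: 7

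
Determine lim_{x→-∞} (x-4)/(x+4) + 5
Evaluate the dominant behaviour as x → -∞; each term tends to a finite value or vanishes.
Limit = 6.

Final answer: 6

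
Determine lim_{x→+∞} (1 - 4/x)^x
As x → +∞: this is the defining limit (1 - 4/x)^x → e^(-4).
Limit = e^(-4).

Final answer: e^(-4)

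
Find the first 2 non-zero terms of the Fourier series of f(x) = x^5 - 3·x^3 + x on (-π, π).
(-46·π^2 + 2·π^4 + 278)·sin(x) + (-π^4 - 13 + 8·π^2)·sin(2·x)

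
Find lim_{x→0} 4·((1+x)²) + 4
Direct substitution at x = 0 gives 8.

Final answer: 8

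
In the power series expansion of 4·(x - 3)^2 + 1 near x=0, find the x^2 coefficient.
Expand to order 2: 4·(x - 3)^2 + 1 = 4·x^2 - 24·x + 37 + O(x^3).
The coefficient of x^2 is 4.

Final answer: 4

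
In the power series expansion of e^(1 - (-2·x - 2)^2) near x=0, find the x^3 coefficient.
-160·e^(-3)/3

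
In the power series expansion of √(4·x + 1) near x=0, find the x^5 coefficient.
Expand to order 5: √(4·x + 1) = 28·x^5 - 10·x^4 + 4·x^3 - 2·x^2 + 2·x + 1 + O(x^6).
The coefficient of x^5 is 28.

Final answer: 28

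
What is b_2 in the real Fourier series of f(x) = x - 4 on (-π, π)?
b_2 = (1/π) ∫_{-π}^{π} f(x)·sin(2x) dx.
Evaluate the integral (use parity and integration by parts as needed): b_2 = -1.

Final answer: -1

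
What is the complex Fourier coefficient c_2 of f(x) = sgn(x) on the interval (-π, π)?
Compute the real Fourier coefficients first: a_2 = 0, b_2 = 0.
Then c_2 = (a_2 − i·b_2)/2 = 0.

Final answer: 0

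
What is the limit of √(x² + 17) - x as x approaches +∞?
This is an ∞ − ∞ indeterminate form.
Multiply and divide by the conjugate √(x²+17) + x; the x² terms cancel, leaving 17/(√(x²+17)+x) → 0.
Limit = 0.

Final answer: 0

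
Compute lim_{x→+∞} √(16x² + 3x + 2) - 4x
As x → +∞: multiply by the conjugate to get (3x+2)/(√(16x²+3x+2)+4x); the denominator ~ 8x, so the limit is 3/8.
Limit = 3/8.

Final answer: 3/8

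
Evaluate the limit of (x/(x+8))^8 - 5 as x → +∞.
As x → +∞: x/(x+8) = 1/(1 + 8/x) → 1, and the 8th power of a limit-1 base also → 1; with the additive constant, 1 - 5 = -4.
Limit = -4.

Final answer: -4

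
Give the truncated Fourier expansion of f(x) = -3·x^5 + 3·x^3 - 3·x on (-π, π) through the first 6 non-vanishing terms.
(-762 - 6·π^4 + 126·π^2)·sin(x) + (-18·π^2 + 30 + 3·π^4)·sin(2·x) + (-2·π^4 - 170/27 + 58·π^2/9)·sin(3·x) + (-27·π^2/8 + 177/64 + 3·π^4/2)·sin(4·x) + (-6·π^4/5 - 1074/625 + 54·π^2/25)·sin(5·x) + (-14·π^2/9 + 34/27 + π^4)·sin(6·x)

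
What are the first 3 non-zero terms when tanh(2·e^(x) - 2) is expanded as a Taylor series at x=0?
-7·x^3/3 + x^2 + 2·x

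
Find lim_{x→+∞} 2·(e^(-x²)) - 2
Evaluate the dominant behaviour as x → +∞; each term tends to a finite value or vanishes.
Limit = -2.

Final answer: -2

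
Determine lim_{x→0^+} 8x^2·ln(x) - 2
The product is a 0·∞ indeterminate form at x → 0⁺.
Rewrite the product as 8·ln(x) / x^(-2) and apply L'Hôpital, or use the standard hierarchy x^(-2) ≫ |ln x| as x → 0⁺.
The indeterminate product → 0, so the limit = -2.

Final answer: -2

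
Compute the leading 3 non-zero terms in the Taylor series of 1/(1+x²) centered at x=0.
x^4 - x^2 + 1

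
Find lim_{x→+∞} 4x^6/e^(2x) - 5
The quotient is an ∞/∞ indeterminate form as x → +∞.
The exponential denominator e^(2x) dominates the polynomial numerator (e^x ≫ x^6 as x → ∞), so the quotient → 0.
Adding the constant: 0 - 5 = -5. Limit = -5.

Final answer: -5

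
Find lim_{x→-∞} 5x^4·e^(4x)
This is a 0·∞ indeterminate form at x → -∞.
Rewrite the product as 5x^4 / e^(-4x) (an ∞/∞ form) and apply L'Hôpital, or use the standard hierarchy e^(4|x|) ≫ |x^4| as x → -∞.
The indeterminate product → 0, so the limit = 0.

Final answer: 0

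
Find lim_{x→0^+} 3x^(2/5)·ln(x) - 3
The product is a 0·∞ indeterminate form at x → 0⁺.
Rewrite the product as 3·ln(x) / x^(-2/5) and apply L'Hôpital, or use the standard hierarchy x^(-2/5) ≫ |ln x| as x → 0⁺.
The indeterminate product → 0, so the limit = -3.

Final answer: -3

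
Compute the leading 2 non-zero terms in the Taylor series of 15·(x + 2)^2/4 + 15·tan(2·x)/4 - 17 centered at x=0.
45·x/2 - 2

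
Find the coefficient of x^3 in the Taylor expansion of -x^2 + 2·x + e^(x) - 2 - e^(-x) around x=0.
Expand to order 3: -x^2 + 2·x + e^(x) - 2 - e^(-x) = x^3/3 - x^2 + 4·x - 2 + O(x^4).
The coefficient of x^3 is 1/3.

Final answer: 1/3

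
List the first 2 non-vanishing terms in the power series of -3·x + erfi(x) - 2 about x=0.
x·(-3 + 2/√(π)) - 2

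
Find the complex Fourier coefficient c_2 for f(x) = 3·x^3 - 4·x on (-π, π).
Compute the real Fourier coefficients first: a_2 = 0, b_2 = 17/2 - 3·π^2.
Then c_2 = (a_2 − i·b_2)/2 = -17·i/4 + 3·i·π^2/2.

Final answer: -17·i/4 + 3·i·π^2/2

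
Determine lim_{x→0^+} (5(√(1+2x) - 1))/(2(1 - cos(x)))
Both numerator and denominator → 0 as x → 0^+; this is a 0/0 indeterminate form.
Expand each to leading order near x = 0: numerator ~ 5·x, denominator ~ x^2.
The limit of the ratio is ∞.

Final answer: ∞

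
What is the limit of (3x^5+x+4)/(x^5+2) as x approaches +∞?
This is an ∞/∞ indeterminate form as x → +∞.
Divide numerator and denominator by x^5 and let the lower-order terms vanish; the leading terms give 3/1 = 3.
Limit = 3.

Final answer: 3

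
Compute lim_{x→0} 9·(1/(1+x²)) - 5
Direct substitution at x = 0 gives 4.

Final answer: 4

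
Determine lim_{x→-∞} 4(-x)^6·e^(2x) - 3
The product is a 0·∞ indeterminate form at x → -∞.
Rewrite the product as 4(-x)^6 / e^(-2x) (an ∞/∞ form) and apply L'Hôpital, or use the standard hierarchy e^(2|x|) ≫ |(-x)^6| as x → -∞.
The indeterminate product → 0, so the limit = -3.

Final answer: -3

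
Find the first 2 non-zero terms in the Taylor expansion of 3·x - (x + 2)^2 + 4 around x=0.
-x^2 - x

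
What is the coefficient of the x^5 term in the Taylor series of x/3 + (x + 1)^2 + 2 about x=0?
Expand to order 5: x/3 + (x + 1)^2 + 2 = x^2 + 7·x/3 + 3 + O(x^6).
The coefficient of x^5 is 0.

Final answer: 0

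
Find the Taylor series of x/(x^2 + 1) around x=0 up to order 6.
x^5 - x^3 + x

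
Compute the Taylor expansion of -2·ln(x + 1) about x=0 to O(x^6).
-2·x^5/5 + x^4/2 - 2·x^3/3 + x^2 - 2·x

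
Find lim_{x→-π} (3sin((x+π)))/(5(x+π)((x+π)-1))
Both numerator and denominator → 0 as x → -π; this is a 0/0 indeterminate form.
Expand each to leading order near x = -π: numerator ~ 3·(x + π), denominator ~ -5·(x + π).
The limit of the ratio is -3/5.

Final answer: -3/5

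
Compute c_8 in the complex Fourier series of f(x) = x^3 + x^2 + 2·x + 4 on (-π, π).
Compute the real Fourier coefficients first: a_8 = 1/16, b_8 = -π^2/4 - 61/128.
Then c_8 = (a_8 − i·b_8)/2 = 1/32 + 61·i/256 + i·π^2/8.

Final answer: 1/32 + 61·i/256 + i·π^2/8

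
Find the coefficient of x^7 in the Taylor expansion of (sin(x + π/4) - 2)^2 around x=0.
Expand to order 7: (sin(x + π/4) - 2)^2 = x^7·(-2 + √(2)/2)^2·(-1/(80·(-2 + √(2)/2)^2) - √(2)/(5040·(-2 + √(2)/2))) + x^6·(-2 + √(2)/2)^2·(1/(720·(-2 + √(2)/2)^2) - √(2)/(720·(-2 + √(2)/2))) + x^5·(-2 + √(2)/2)^2·(√(2)/(120·(-2 + √(2)/2)) + 1/(8·(-2 + √(2)/2)^2)) + x^4·(-2 + √(2)/2)^2·(√(2)/(24·(-2 + √(2)/2)) - 1/(24·(-2 + √(2)/2)^2)) + x^3·(-2 + √(2)/2)^2·(-1/(2·(-2 + √(2)/2)^2) - √(2)/(6·(-2 + √(2)/2))) + x^2·(-2 + √(2)/2)^2·(1/(2·(-2 + √(2)/2)^2) - √(2)/(2·(-2 + √(2)/2))) + √(2)·x·(-2 + √(2)/2) + (-2 + √(2)/2)^2 + O(x^8).
The coefficient of x^7 is (-2 + √(2)/2)^2·(-1/(80·(-2 + √(2)/2)^2) - √(2)/(5040·(-2 + √(2)/2))).

Final answer: (-2 + √(2)/2)^2·(-1/(80·(-2 + √(2)/2)^2) - √(2)/(5040·(-2 + √(2)/2)))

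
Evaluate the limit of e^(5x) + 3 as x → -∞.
Evaluate the dominant behaviour as x → -∞; each term tends to a finite value or vanishes.
Limit = 3.

Final answer: 3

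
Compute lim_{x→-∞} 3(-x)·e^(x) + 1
The product is a 0·∞ indeterminate form at x → -∞.
Rewrite the product as 3(-x) / e^(-x) (an ∞/∞ form) and apply L'Hôpital, or use the standard hierarchy e^(|x|) ≫ |(-x)| as x → -∞.
The indeterminate product → 0, so the limit = 1.

Final answer: 1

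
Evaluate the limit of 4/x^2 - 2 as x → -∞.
Evaluate the dominant behaviour as x → -∞; each term tends to a finite value or vanishes.
Limit = -2.

Final answer: -2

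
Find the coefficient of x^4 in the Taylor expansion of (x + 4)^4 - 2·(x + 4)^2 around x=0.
Expand to order 4: (x + 4)^4 - 2·(x + 4)^2 = x^4 + 16·x^3 + 94·x^2 + 240·x + 224 + O(x^5).
The coefficient of x^4 is 1.

Final answer: 1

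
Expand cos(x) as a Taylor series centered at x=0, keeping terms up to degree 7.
-x^6/720 + x^4/24 - x^2/2 + 1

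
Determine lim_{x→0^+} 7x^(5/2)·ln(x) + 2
The product is a 0·∞ indeterminate form at x → 0⁺.
Rewrite the product as 7·ln(x) / x^(-5/2) and apply L'Hôpital, or use the standard hierarchy x^(-5/2) ≫ |ln x| as x → 0⁺.
The indeterminate product → 0, so the limit = 2.

Final answer: 2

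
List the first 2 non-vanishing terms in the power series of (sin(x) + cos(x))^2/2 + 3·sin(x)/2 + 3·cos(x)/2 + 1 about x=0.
5·x/2 + 3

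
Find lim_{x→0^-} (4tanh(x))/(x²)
Both numerator and denominator → 0 as x → 0^-; this is a 0/0 indeterminate form.
Expand each to leading order near x = 0: numerator ~ 4·x, denominator ~ x^2.
The limit of the ratio is -∞.

Final answer: -∞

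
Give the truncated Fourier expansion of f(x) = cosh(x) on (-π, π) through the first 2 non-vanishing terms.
-cos(x)·sinh(π)/π + sinh(π)/π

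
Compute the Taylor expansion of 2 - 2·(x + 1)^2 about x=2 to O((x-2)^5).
-16 - 12·(x - 2) - 2·(x - 2)^2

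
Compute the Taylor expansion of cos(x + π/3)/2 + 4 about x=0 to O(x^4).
√(3)·x^3/24 - x^2/8 - √(3)·x/4 + 17/4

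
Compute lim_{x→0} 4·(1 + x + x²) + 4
Direct substitution at x = 0 gives 8.

Final answer: 8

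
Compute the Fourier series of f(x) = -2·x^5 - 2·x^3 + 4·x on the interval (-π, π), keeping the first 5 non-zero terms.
(-448 - 4·π^4 + 76·π^2)·sin(x) + (-8·π^2 + 8 + 2·π^4)·sin(2·x) + (-4·π^4/3 + 128/81 + 44·π^2/27)·sin(3·x) + (-π^2/4 - 61/32 + π^4)·sin(4·x) + (-4·π^4/5 - 4·π^2/25 + 1024/625)·sin(5·x)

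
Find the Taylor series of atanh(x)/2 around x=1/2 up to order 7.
atanh(1/2)/2 + 2·(x - 1/2)/3 + 4·(x - 1/2)^2/9 + 56·(x - 1/2)^3/81 + 80·(x - 1/2)^4/81 + 1952·(x - 1/2)^5/1215 + 5824·(x - 1/2)^6/2187 + 70016·(x - 1/2)^7/15309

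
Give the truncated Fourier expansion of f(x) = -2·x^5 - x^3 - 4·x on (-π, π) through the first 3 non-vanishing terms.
(-476 - 4·π^4 + 78·π^2)·sin(x) + (-9·π^2 + 35/2 + 2·π^4)·sin(2·x) + (-4·π^4/3 - 340/81 + 62·π^2/27)·sin(3·x)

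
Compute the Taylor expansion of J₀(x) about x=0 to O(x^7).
-x^6/2304 + x^4/64 - x^2/4 + 1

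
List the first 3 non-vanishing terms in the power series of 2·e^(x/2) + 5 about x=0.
x^2/4 + x + 7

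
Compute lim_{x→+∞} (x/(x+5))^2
As x → +∞: x/(x+5) = 1/(1 + 5/x) → 1, and the 2nd power of a limit-1 base also → 1.
Limit = 1.

Final answer: 1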